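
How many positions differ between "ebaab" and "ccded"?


Comparing "ebaab" and "ccded" position by position:
  Position 0: 'e' vs 'c' => DIFFER
  Position 1: 'b' vs 'c' => DIFFER
  Position 2: 'a' vs 'd' => DIFFER
  Position 3: 'a' vs 'e' => DIFFER
  Position 4: 'b' vs 'd' => DIFFER
Positions that differ: 5

5


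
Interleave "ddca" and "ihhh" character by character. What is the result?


Interleaving "ddca" and "ihhh":
  Position 0: 'd' from first, 'i' from second => "di"
  Position 1: 'd' from first, 'h' from second => "dh"
  Position 2: 'c' from first, 'h' from second => "ch"
  Position 3: 'a' from first, 'h' from second => "ah"
Result: didhchah

didhchah


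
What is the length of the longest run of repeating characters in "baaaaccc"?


Input: "baaaaccc"
Scanning for longest run:
  Position 1 ('a'): new char, reset run to 1
  Position 2 ('a'): continues run of 'a', length=2
  Position 3 ('a'): continues run of 'a', length=3
  Position 4 ('a'): continues run of 'a', length=4
  Position 5 ('c'): new char, reset run to 1
  Position 6 ('c'): continues run of 'c', length=2
  Position 7 ('c'): continues run of 'c', length=3
Longest run: 'a' with length 4

4


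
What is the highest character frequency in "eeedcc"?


Input: eeedcc
Character counts:
  'c': 2
  'd': 1
  'e': 3
Maximum frequency: 3

3


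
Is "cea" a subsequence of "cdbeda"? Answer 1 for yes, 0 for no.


Check if "cea" is a subsequence of "cdbeda"
Greedy scan:
  Position 0 ('c'): matches sub[0] = 'c'
  Position 1 ('d'): no match needed
  Position 2 ('b'): no match needed
  Position 3 ('e'): matches sub[1] = 'e'
  Position 4 ('d'): no match needed
  Position 5 ('a'): matches sub[2] = 'a'
All 3 characters matched => is a subsequence

1


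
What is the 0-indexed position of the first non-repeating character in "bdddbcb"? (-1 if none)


Input: bdddbcb
Character frequencies:
  'b': 3
  'c': 1
  'd': 3
Scanning left to right for freq == 1:
  Position 0 ('b'): freq=3, skip
  Position 1 ('d'): freq=3, skip
  Position 2 ('d'): freq=3, skip
  Position 3 ('d'): freq=3, skip
  Position 4 ('b'): freq=3, skip
  Position 5 ('c'): unique! => answer = 5

5


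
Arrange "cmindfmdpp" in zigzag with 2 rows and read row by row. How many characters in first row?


Zigzag "cmindfmdpp" into 2 rows:
Placing characters:
  'c' => row 0
  'm' => row 1
  'i' => row 0
  'n' => row 1
  'd' => row 0
  'f' => row 1
  'm' => row 0
  'd' => row 1
  'p' => row 0
  'p' => row 1
Rows:
  Row 0: "cidmp"
  Row 1: "mnfdp"
First row length: 5

5


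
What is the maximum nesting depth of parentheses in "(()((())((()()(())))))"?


Input: "(()((())((()()(())))))"
Tracking depth:
  Position 0 '(': depth becomes 1
  Position 1 '(': depth becomes 2
  Position 2 ')': depth becomes 1
  Position 3 '(': depth becomes 2
  Position 4 '(': depth becomes 3
  Position 5 '(': depth becomes 4
  Position 6 ')': depth becomes 3
  Position 7 ')': depth becomes 2
  Position 8 '(': depth becomes 3
  Position 9 '(': depth becomes 4
  Position 10 '(': depth becomes 5
  Position 11 ')': depth becomes 4
  Position 12 '(': depth becomes 5
  Position 13 ')': depth becomes 4
  Position 14 '(': depth becomes 5
  Position 15 '(': depth becomes 6
  Position 16 ')': depth becomes 5
  Position 17 ')': depth becomes 4
  Position 18 ')': depth becomes 3
  Position 19 ')': depth becomes 2
  Position 20 ')': depth becomes 1
  Position 21 ')': depth becomes 0
Maximum depth reached: 6

6


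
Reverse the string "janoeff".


Input: janoeff
Reading characters right to left:
  Position 6: 'f'
  Position 5: 'f'
  Position 4: 'e'
  Position 3: 'o'
  Position 2: 'n'
  Position 1: 'a'
  Position 0: 'j'
Reversed: ffeonaj

ffeonaj


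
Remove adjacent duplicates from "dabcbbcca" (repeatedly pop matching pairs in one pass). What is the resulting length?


Input: dabcbbcca
Stack-based adjacent duplicate removal:
  Read 'd': push. Stack: d
  Read 'a': push. Stack: da
  Read 'b': push. Stack: dab
  Read 'c': push. Stack: dabc
  Read 'b': push. Stack: dabcb
  Read 'b': matches stack top 'b' => pop. Stack: dabc
  Read 'c': matches stack top 'c' => pop. Stack: dab
  Read 'c': push. Stack: dabc
  Read 'a': push. Stack: dabca
Final stack: "dabca" (length 5)

5


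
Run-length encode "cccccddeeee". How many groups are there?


Input: cccccddeeee
Scanning for consecutive runs:
  Group 1: 'c' x 5 (positions 0-4)
  Group 2: 'd' x 2 (positions 5-6)
  Group 3: 'e' x 4 (positions 7-10)
Total groups: 3

3


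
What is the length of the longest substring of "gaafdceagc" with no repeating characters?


Input: "gaafdceagc"
Sliding window (track last position of each char):
  Position 0 ('g'): window [0,0] length 1 -- new best
  Position 1 ('a'): window [0,1] length 2 -- new best
  Position 2 ('a'): repeat (last at 1), move window start to 2
  Position 2 ('a'): window [2,2] length 1
  Position 3 ('f'): window [2,3] length 2
  Position 4 ('d'): window [2,4] length 3 -- new best
  Position 5 ('c'): window [2,5] length 4 -- new best
  Position 6 ('e'): window [2,6] length 5 -- new best
  Position 7 ('a'): repeat (last at 2), move window start to 3
  Position 7 ('a'): window [3,7] length 5
  Position 8 ('g'): window [3,8] length 6 -- new best
  Position 9 ('c'): repeat (last at 5), move window start to 6
  Position 9 ('c'): window [6,9] length 4
Longest substring with no repeats: "fdceag" with length 6

6


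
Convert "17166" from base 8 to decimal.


Input: "17166" in base 8
Positional expansion:
  Digit '1' (value 1) x 8^4 = 4096
  Digit '7' (value 7) x 8^3 = 3584
  Digit '1' (value 1) x 8^2 = 64
  Digit '6' (value 6) x 8^1 = 48
  Digit '6' (value 6) x 8^0 = 6
Sum = 7798

7798


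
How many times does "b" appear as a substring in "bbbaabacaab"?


Searching for "b" in "bbbaabacaab"
Scanning each position:
  Position 0: "b" => MATCH
  Position 1: "b" => MATCH
  Position 2: "b" => MATCH
  Position 3: "a" => no
  Position 4: "a" => no
  Position 5: "b" => MATCH
  Position 6: "a" => no
  Position 7: "c" => no
  Position 8: "a" => no
  Position 9: "a" => no
  Position 10: "b" => MATCH
Total occurrences: 5

5


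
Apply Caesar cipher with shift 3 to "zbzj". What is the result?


Caesar cipher: shift "zbzj" by 3
  'z' (pos 25) + 3 = pos 2 = 'c'
  'b' (pos 1) + 3 = pos 4 = 'e'
  'z' (pos 25) + 3 = pos 2 = 'c'
  'j' (pos 9) + 3 = pos 12 = 'm'
Result: cecm

cecm


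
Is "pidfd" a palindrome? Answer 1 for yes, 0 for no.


Input: pidfd
Reversed: dfdip
  Compare pos 0 ('p') with pos 4 ('d'): MISMATCH
  Compare pos 1 ('i') with pos 3 ('f'): MISMATCH
Result: not a palindrome

0


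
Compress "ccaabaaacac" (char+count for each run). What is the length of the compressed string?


Input: ccaabaaacac
Runs:
  'c' x 2 => "c2"
  'a' x 2 => "a2"
  'b' x 1 => "b1"
  'a' x 3 => "a3"
  'c' x 1 => "c1"
  'a' x 1 => "a1"
  'c' x 1 => "c1"
Compressed: "c2a2b1a3c1a1c1"
Compressed length: 14

14


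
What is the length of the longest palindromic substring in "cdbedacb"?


Input: "cdbedacb"
Checking substrings for palindromes:
  No multi-char palindromic substrings found
Longest palindromic substring: "c" with length 1

1


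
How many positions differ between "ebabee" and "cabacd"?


Comparing "ebabee" and "cabacd" position by position:
  Position 0: 'e' vs 'c' => DIFFER
  Position 1: 'b' vs 'a' => DIFFER
  Position 2: 'a' vs 'b' => DIFFER
  Position 3: 'b' vs 'a' => DIFFER
  Position 4: 'e' vs 'c' => DIFFER
  Position 5: 'e' vs 'd' => DIFFER
Positions that differ: 6

6


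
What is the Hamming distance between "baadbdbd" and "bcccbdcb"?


Comparing "baadbdbd" and "bcccbdcb" position by position:
  Position 0: 'b' vs 'b' => same
  Position 1: 'a' vs 'c' => differ
  Position 2: 'a' vs 'c' => differ
  Position 3: 'd' vs 'c' => differ
  Position 4: 'b' vs 'b' => same
  Position 5: 'd' vs 'd' => same
  Position 6: 'b' vs 'c' => differ
  Position 7: 'd' vs 'b' => differ
Total differences (Hamming distance): 5

5


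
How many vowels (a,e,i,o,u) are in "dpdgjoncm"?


Input: dpdgjoncm
Checking each character:
  'd' at position 0: consonant
  'p' at position 1: consonant
  'd' at position 2: consonant
  'g' at position 3: consonant
  'j' at position 4: consonant
  'o' at position 5: vowel (running total: 1)
  'n' at position 6: consonant
  'c' at position 7: consonant
  'm' at position 8: consonant
Total vowels: 1

1


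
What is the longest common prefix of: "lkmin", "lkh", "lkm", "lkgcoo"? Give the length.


Words: lkmin, lkh, lkm, lkgcoo
  Position 0: all 'l' => match
  Position 1: all 'k' => match
  Position 2: ('m', 'h', 'm', 'g') => mismatch, stop
LCP = "lk" (length 2)

2


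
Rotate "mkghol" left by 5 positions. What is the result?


Input: "mkghol", rotate left by 5
First 5 characters: "mkgho"
Remaining characters: "l"
Concatenate remaining + first: "l" + "mkgho" = "lmkgho"

lmkgho


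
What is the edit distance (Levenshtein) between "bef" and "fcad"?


Computing edit distance: "bef" -> "fcad"
DP table:
           f    c    a    d
      0    1    2    3    4
  b   1    1    2    3    4
  e   2    2    2    3    4
  f   3    2    3    3    4
Edit distance = dp[3][4] = 4

4


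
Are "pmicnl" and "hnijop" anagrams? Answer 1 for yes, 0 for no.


Strings: "pmicnl", "hnijop"
Sorted first:  cilmnp
Sorted second: hijnop
Differ at position 0: 'c' vs 'h' => not anagrams

0


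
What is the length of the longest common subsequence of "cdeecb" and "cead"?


LCS of "cdeecb" and "cead"
DP table:
           c    e    a    d
      0    0    0    0    0
  c   0    1    1    1    1
  d   0    1    1    1    2
  e   0    1    2    2    2
  e   0    1    2    2    2
  c   0    1    2    2    2
  b   0    1    2    2    2
LCS length = dp[6][4] = 2

2


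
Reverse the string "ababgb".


Input: ababgb
Reading characters right to left:
  Position 5: 'b'
  Position 4: 'g'
  Position 3: 'b'
  Position 2: 'a'
  Position 1: 'b'
  Position 0: 'a'
Reversed: bgbaba

bgbaba


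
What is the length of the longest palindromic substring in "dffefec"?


Input: "dffefec"
Checking substrings for palindromes:
  [2:5] "fef" (len 3) => palindrome
  [3:6] "efe" (len 3) => palindrome
  [1:3] "ff" (len 2) => palindrome
Longest palindromic substring: "fef" with length 3

3


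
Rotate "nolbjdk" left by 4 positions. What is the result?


Input: "nolbjdk", rotate left by 4
First 4 characters: "nolb"
Remaining characters: "jdk"
Concatenate remaining + first: "jdk" + "nolb" = "jdknolb"

jdknolb


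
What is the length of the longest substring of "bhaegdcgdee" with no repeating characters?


Input: "bhaegdcgdee"
Sliding window (track last position of each char):
  Position 0 ('b'): window [0,0] length 1 -- new best
  Position 1 ('h'): window [0,1] length 2 -- new best
  Position 2 ('a'): window [0,2] length 3 -- new best
  Position 3 ('e'): window [0,3] length 4 -- new best
  Position 4 ('g'): window [0,4] length 5 -- new best
  Position 5 ('d'): window [0,5] length 6 -- new best
  Position 6 ('c'): window [0,6] length 7 -- new best
  Position 7 ('g'): repeat (last at 4), move window start to 5
  Position 7 ('g'): window [5,7] length 3
  Position 8 ('d'): repeat (last at 5), move window start to 6
  Position 8 ('d'): window [6,8] length 3
  Position 9 ('e'): window [6,9] length 4
  Position 10 ('e'): repeat (last at 9), move window start to 10
  Position 10 ('e'): window [10,10] length 1
Longest substring with no repeats: "bhaegdc" with length 7

7


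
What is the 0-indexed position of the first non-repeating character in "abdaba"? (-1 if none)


Input: abdaba
Character frequencies:
  'a': 3
  'b': 2
  'd': 1
Scanning left to right for freq == 1:
  Position 0 ('a'): freq=3, skip
  Position 1 ('b'): freq=2, skip
  Position 2 ('d'): unique! => answer = 2

2


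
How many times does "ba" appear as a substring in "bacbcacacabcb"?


Searching for "ba" in "bacbcacacabcb"
Scanning each position:
  Position 0: "ba" => MATCH
  Position 1: "ac" => no
  Position 2: "cb" => no
  Position 3: "bc" => no
  Position 4: "ca" => no
  Position 5: "ac" => no
  Position 6: "ca" => no
  Position 7: "ac" => no
  Position 8: "ca" => no
  Position 9: "ab" => no
  Position 10: "bc" => no
  Position 11: "cb" => no
Total occurrences: 1

1


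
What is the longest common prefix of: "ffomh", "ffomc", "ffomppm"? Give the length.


Words: ffomh, ffomc, ffomppm
  Position 0: all 'f' => match
  Position 1: all 'f' => match
  Position 2: all 'o' => match
  Position 3: all 'm' => match
  Position 4: ('h', 'c', 'p') => mismatch, stop
LCP = "ffom" (length 4)

4


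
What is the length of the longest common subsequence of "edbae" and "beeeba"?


LCS of "edbae" and "beeeba"
DP table:
           b    e    e    e    b    a
      0    0    0    0    0    0    0
  e   0    0    1    1    1    1    1
  d   0    0    1    1    1    1    1
  b   0    1    1    1    1    2    2
  a   0    1    1    1    1    2    3
  e   0    1    2    2    2    2    3
LCS length = dp[5][6] = 3

3


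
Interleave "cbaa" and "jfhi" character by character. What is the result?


Interleaving "cbaa" and "jfhi":
  Position 0: 'c' from first, 'j' from second => "cj"
  Position 1: 'b' from first, 'f' from second => "bf"
  Position 2: 'a' from first, 'h' from second => "ah"
  Position 3: 'a' from first, 'i' from second => "ai"
Result: cjbfahai

cjbfahai


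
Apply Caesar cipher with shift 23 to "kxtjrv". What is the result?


Caesar cipher: shift "kxtjrv" by 23
  'k' (pos 10) + 23 = pos 7 = 'h'
  'x' (pos 23) + 23 = pos 20 = 'u'
  't' (pos 19) + 23 = pos 16 = 'q'
  'j' (pos 9) + 23 = pos 6 = 'g'
  'r' (pos 17) + 23 = pos 14 = 'o'
  'v' (pos 21) + 23 = pos 18 = 's'
Result: huqgos

huqgos


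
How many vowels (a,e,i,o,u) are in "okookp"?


Input: okookp
Checking each character:
  'o' at position 0: vowel (running total: 1)
  'k' at position 1: consonant
  'o' at position 2: vowel (running total: 2)
  'o' at position 3: vowel (running total: 3)
  'k' at position 4: consonant
  'p' at position 5: consonant
Total vowels: 3

3


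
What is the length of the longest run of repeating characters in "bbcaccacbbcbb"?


Input: "bbcaccacbbcbb"
Scanning for longest run:
  Position 1 ('b'): continues run of 'b', length=2
  Position 2 ('c'): new char, reset run to 1
  Position 3 ('a'): new char, reset run to 1
  Position 4 ('c'): new char, reset run to 1
  Position 5 ('c'): continues run of 'c', length=2
  Position 6 ('a'): new char, reset run to 1
  Position 7 ('c'): new char, reset run to 1
  Position 8 ('b'): new char, reset run to 1
  Position 9 ('b'): continues run of 'b', length=2
  Position 10 ('c'): new char, reset run to 1
  Position 11 ('b'): new char, reset run to 1
  Position 12 ('b'): continues run of 'b', length=2
Longest run: 'b' with length 2

2


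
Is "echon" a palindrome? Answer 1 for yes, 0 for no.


Input: echon
Reversed: nohce
  Compare pos 0 ('e') with pos 4 ('n'): MISMATCH
  Compare pos 1 ('c') with pos 3 ('o'): MISMATCH
Result: not a palindrome

0


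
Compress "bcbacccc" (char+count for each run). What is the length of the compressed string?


Input: bcbacccc
Runs:
  'b' x 1 => "b1"
  'c' x 1 => "c1"
  'b' x 1 => "b1"
  'a' x 1 => "a1"
  'c' x 4 => "c4"
Compressed: "b1c1b1a1c4"
Compressed length: 10

10


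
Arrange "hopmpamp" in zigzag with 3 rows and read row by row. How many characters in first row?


Zigzag "hopmpamp" into 3 rows:
Placing characters:
  'h' => row 0
  'o' => row 1
  'p' => row 2
  'm' => row 1
  'p' => row 0
  'a' => row 1
  'm' => row 2
  'p' => row 1
Rows:
  Row 0: "hp"
  Row 1: "omap"
  Row 2: "pm"
First row length: 2

2


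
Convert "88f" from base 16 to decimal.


Input: "88f" in base 16
Positional expansion:
  Digit '8' (value 8) x 16^2 = 2048
  Digit '8' (value 8) x 16^1 = 128
  Digit 'f' (value 15) x 16^0 = 15
Sum = 2191

2191


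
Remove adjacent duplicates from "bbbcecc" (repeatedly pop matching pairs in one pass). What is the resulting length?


Input: bbbcecc
Stack-based adjacent duplicate removal:
  Read 'b': push. Stack: b
  Read 'b': matches stack top 'b' => pop. Stack: (empty)
  Read 'b': push. Stack: b
  Read 'c': push. Stack: bc
  Read 'e': push. Stack: bce
  Read 'c': push. Stack: bcec
  Read 'c': matches stack top 'c' => pop. Stack: bce
Final stack: "bce" (length 3)

3


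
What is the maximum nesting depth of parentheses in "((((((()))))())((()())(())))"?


Input: "((((((()))))())((()())(())))"
Tracking depth:
  Position 0 '(': depth becomes 1
  Position 1 '(': depth becomes 2
  Position 2 '(': depth becomes 3
  Position 3 '(': depth becomes 4
  Position 4 '(': depth becomes 5
  Position 5 '(': depth becomes 6
  Position 6 '(': depth becomes 7
  Position 7 ')': depth becomes 6
  Position 8 ')': depth becomes 5
  Position 9 ')': depth becomes 4
  Position 10 ')': depth becomes 3
  Position 11 ')': depth becomes 2
  Position 12 '(': depth becomes 3
  Position 13 ')': depth becomes 2
  Position 14 ')': depth becomes 1
  Position 15 '(': depth becomes 2
  Position 16 '(': depth becomes 3
  Position 17 '(': depth becomes 4
  Position 18 ')': depth becomes 3
  Position 19 '(': depth becomes 4
  Position 20 ')': depth becomes 3
  Position 21 ')': depth becomes 2
  Position 22 '(': depth becomes 3
  Position 23 '(': depth becomes 4
  Position 24 ')': depth becomes 3
  Position 25 ')': depth becomes 2
  Position 26 ')': depth becomes 1
  Position 27 ')': depth becomes 0
Maximum depth reached: 7

7


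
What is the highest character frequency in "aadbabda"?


Input: aadbabda
Character counts:
  'a': 4
  'b': 2
  'd': 2
Maximum frequency: 4

4


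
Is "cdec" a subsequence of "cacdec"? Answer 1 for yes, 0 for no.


Check if "cdec" is a subsequence of "cacdec"
Greedy scan:
  Position 0 ('c'): matches sub[0] = 'c'
  Position 1 ('a'): no match needed
  Position 2 ('c'): no match needed
  Position 3 ('d'): matches sub[1] = 'd'
  Position 4 ('e'): matches sub[2] = 'e'
  Position 5 ('c'): matches sub[3] = 'c'
All 4 characters matched => is a subsequence

1


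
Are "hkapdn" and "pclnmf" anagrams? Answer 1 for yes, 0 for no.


Strings: "hkapdn", "pclnmf"
Sorted first:  adhknp
Sorted second: cflmnp
Differ at position 0: 'a' vs 'c' => not anagrams

0


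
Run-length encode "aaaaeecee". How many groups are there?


Input: aaaaeecee
Scanning for consecutive runs:
  Group 1: 'a' x 4 (positions 0-3)
  Group 2: 'e' x 2 (positions 4-5)
  Group 3: 'c' x 1 (positions 6-6)
  Group 4: 'e' x 2 (positions 7-8)
Total groups: 4

4


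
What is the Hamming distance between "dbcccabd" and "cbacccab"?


Comparing "dbcccabd" and "cbacccab" position by position:
  Position 0: 'd' vs 'c' => differ
  Position 1: 'b' vs 'b' => same
  Position 2: 'c' vs 'a' => differ
  Position 3: 'c' vs 'c' => same
  Position 4: 'c' vs 'c' => same
  Position 5: 'a' vs 'c' => differ
  Position 6: 'b' vs 'a' => differ
  Position 7: 'd' vs 'b' => differ
Total differences (Hamming distance): 5

5


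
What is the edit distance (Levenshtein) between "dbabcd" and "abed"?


Computing edit distance: "dbabcd" -> "abed"
DP table:
           a    b    e    d
      0    1    2    3    4
  d   1    1    2    3    3
  b   2    2    1    2    3
  a   3    2    2    2    3
  b   4    3    2    3    3
  c   5    4    3    3    4
  d   6    5    4    4    3
Edit distance = dp[6][4] = 3

3


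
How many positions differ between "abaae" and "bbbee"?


Comparing "abaae" and "bbbee" position by position:
  Position 0: 'a' vs 'b' => DIFFER
  Position 1: 'b' vs 'b' => same
  Position 2: 'a' vs 'b' => DIFFER
  Position 3: 'a' vs 'e' => DIFFER
  Position 4: 'e' vs 'e' => same
Positions that differ: 3

3


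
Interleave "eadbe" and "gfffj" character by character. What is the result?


Interleaving "eadbe" and "gfffj":
  Position 0: 'e' from first, 'g' from second => "eg"
  Position 1: 'a' from first, 'f' from second => "af"
  Position 2: 'd' from first, 'f' from second => "df"
  Position 3: 'b' from first, 'f' from second => "bf"
  Position 4: 'e' from first, 'j' from second => "ej"
Result: egafdfbfej

egafdfbfej


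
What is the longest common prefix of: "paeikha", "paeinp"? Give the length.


Words: paeikha, paeinp
  Position 0: all 'p' => match
  Position 1: all 'a' => match
  Position 2: all 'e' => match
  Position 3: all 'i' => match
  Position 4: ('k', 'n') => mismatch, stop
LCP = "paei" (length 4)

4


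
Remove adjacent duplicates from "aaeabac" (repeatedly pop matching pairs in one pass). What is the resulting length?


Input: aaeabac
Stack-based adjacent duplicate removal:
  Read 'a': push. Stack: a
  Read 'a': matches stack top 'a' => pop. Stack: (empty)
  Read 'e': push. Stack: e
  Read 'a': push. Stack: ea
  Read 'b': push. Stack: eab
  Read 'a': push. Stack: eaba
  Read 'c': push. Stack: eabac
Final stack: "eabac" (length 5)

5


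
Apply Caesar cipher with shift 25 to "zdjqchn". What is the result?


Caesar cipher: shift "zdjqchn" by 25
  'z' (pos 25) + 25 = pos 24 = 'y'
  'd' (pos 3) + 25 = pos 2 = 'c'
  'j' (pos 9) + 25 = pos 8 = 'i'
  'q' (pos 16) + 25 = pos 15 = 'p'
  'c' (pos 2) + 25 = pos 1 = 'b'
  'h' (pos 7) + 25 = pos 6 = 'g'
  'n' (pos 13) + 25 = pos 12 = 'm'
Result: ycipbgm

ycipbgm


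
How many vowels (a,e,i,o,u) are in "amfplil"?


Input: amfplil
Checking each character:
  'a' at position 0: vowel (running total: 1)
  'm' at position 1: consonant
  'f' at position 2: consonant
  'p' at position 3: consonant
  'l' at position 4: consonant
  'i' at position 5: vowel (running total: 2)
  'l' at position 6: consonant
Total vowels: 2

2


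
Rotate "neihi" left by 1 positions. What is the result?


Input: "neihi", rotate left by 1
First 1 characters: "n"
Remaining characters: "eihi"
Concatenate remaining + first: "eihi" + "n" = "eihin"

eihin


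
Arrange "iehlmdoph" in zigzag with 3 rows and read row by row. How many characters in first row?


Zigzag "iehlmdoph" into 3 rows:
Placing characters:
  'i' => row 0
  'e' => row 1
  'h' => row 2
  'l' => row 1
  'm' => row 0
  'd' => row 1
  'o' => row 2
  'p' => row 1
  'h' => row 0
Rows:
  Row 0: "imh"
  Row 1: "eldp"
  Row 2: "ho"
First row length: 3

3


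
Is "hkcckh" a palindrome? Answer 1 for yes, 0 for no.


Input: hkcckh
Reversed: hkcckh
  Compare pos 0 ('h') with pos 5 ('h'): match
  Compare pos 1 ('k') with pos 4 ('k'): match
  Compare pos 2 ('c') with pos 3 ('c'): match
Result: palindrome

1


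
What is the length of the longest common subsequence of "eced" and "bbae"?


LCS of "eced" and "bbae"
DP table:
           b    b    a    e
      0    0    0    0    0
  e   0    0    0    0    1
  c   0    0    0    0    1
  e   0    0    0    0    1
  d   0    0    0    0    1
LCS length = dp[4][4] = 1

1


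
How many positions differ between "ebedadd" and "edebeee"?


Comparing "ebedadd" and "edebeee" position by position:
  Position 0: 'e' vs 'e' => same
  Position 1: 'b' vs 'd' => DIFFER
  Position 2: 'e' vs 'e' => same
  Position 3: 'd' vs 'b' => DIFFER
  Position 4: 'a' vs 'e' => DIFFER
  Position 5: 'd' vs 'e' => DIFFER
  Position 6: 'd' vs 'e' => DIFFER
Positions that differ: 5

5


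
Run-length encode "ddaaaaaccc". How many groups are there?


Input: ddaaaaaccc
Scanning for consecutive runs:
  Group 1: 'd' x 2 (positions 0-1)
  Group 2: 'a' x 5 (positions 2-6)
  Group 3: 'c' x 3 (positions 7-9)
Total groups: 3

3


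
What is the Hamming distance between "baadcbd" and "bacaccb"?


Comparing "baadcbd" and "bacaccb" position by position:
  Position 0: 'b' vs 'b' => same
  Position 1: 'a' vs 'a' => same
  Position 2: 'a' vs 'c' => differ
  Position 3: 'd' vs 'a' => differ
  Position 4: 'c' vs 'c' => same
  Position 5: 'b' vs 'c' => differ
  Position 6: 'd' vs 'b' => differ
Total differences (Hamming distance): 4

4


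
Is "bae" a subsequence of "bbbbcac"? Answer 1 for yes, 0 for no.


Check if "bae" is a subsequence of "bbbbcac"
Greedy scan:
  Position 0 ('b'): matches sub[0] = 'b'
  Position 1 ('b'): no match needed
  Position 2 ('b'): no match needed
  Position 3 ('b'): no match needed
  Position 4 ('c'): no match needed
  Position 5 ('a'): matches sub[1] = 'a'
  Position 6 ('c'): no match needed
Only matched 2/3 characters => not a subsequence

0


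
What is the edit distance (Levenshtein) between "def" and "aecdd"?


Computing edit distance: "def" -> "aecdd"
DP table:
           a    e    c    d    d
      0    1    2    3    4    5
  d   1    1    2    3    3    4
  e   2    2    1    2    3    4
  f   3    3    2    2    3    4
Edit distance = dp[3][5] = 4

4


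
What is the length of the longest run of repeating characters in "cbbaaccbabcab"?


Input: "cbbaaccbabcab"
Scanning for longest run:
  Position 1 ('b'): new char, reset run to 1
  Position 2 ('b'): continues run of 'b', length=2
  Position 3 ('a'): new char, reset run to 1
  Position 4 ('a'): continues run of 'a', length=2
  Position 5 ('c'): new char, reset run to 1
  Position 6 ('c'): continues run of 'c', length=2
  Position 7 ('b'): new char, reset run to 1
  Position 8 ('a'): new char, reset run to 1
  Position 9 ('b'): new char, reset run to 1
  Position 10 ('c'): new char, reset run to 1
  Position 11 ('a'): new char, reset run to 1
  Position 12 ('b'): new char, reset run to 1
Longest run: 'b' with length 2

2


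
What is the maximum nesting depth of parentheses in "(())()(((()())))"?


Input: "(())()(((()())))"
Tracking depth:
  Position 0 '(': depth becomes 1
  Position 1 '(': depth becomes 2
  Position 2 ')': depth becomes 1
  Position 3 ')': depth becomes 0
  Position 4 '(': depth becomes 1
  Position 5 ')': depth becomes 0
  Position 6 '(': depth becomes 1
  Position 7 '(': depth becomes 2
  Position 8 '(': depth becomes 3
  Position 9 '(': depth becomes 4
  Position 10 ')': depth becomes 3
  Position 11 '(': depth becomes 4
  Position 12 ')': depth becomes 3
  Position 13 ')': depth becomes 2
  Position 14 ')': depth becomes 1
  Position 15 ')': depth becomes 0
Maximum depth reached: 4

4


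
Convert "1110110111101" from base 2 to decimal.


Input: "1110110111101" in base 2
Positional expansion:
  Digit '1' (value 1) x 2^12 = 4096
  Digit '1' (value 1) x 2^11 = 2048
  Digit '1' (value 1) x 2^10 = 1024
  Digit '0' (value 0) x 2^9 = 0
  Digit '1' (value 1) x 2^8 = 256
  Digit '1' (value 1) x 2^7 = 128
  Digit '0' (value 0) x 2^6 = 0
  Digit '1' (value 1) x 2^5 = 32
  Digit '1' (value 1) x 2^4 = 16
  Digit '1' (value 1) x 2^3 = 8
  Digit '1' (value 1) x 2^2 = 4
  Digit '0' (value 0) x 2^1 = 0
  Digit '1' (value 1) x 2^0 = 1
Sum = 7613

7613


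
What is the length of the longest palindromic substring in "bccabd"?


Input: "bccabd"
Checking substrings for palindromes:
  [1:3] "cc" (len 2) => palindrome
Longest palindromic substring: "cc" with length 2

2


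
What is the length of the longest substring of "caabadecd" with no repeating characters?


Input: "caabadecd"
Sliding window (track last position of each char):
  Position 0 ('c'): window [0,0] length 1 -- new best
  Position 1 ('a'): window [0,1] length 2 -- new best
  Position 2 ('a'): repeat (last at 1), move window start to 2
  Position 2 ('a'): window [2,2] length 1
  Position 3 ('b'): window [2,3] length 2
  Position 4 ('a'): repeat (last at 2), move window start to 3
  Position 4 ('a'): window [3,4] length 2
  Position 5 ('d'): window [3,5] length 3 -- new best
  Position 6 ('e'): window [3,6] length 4 -- new best
  Position 7 ('c'): window [3,7] length 5 -- new best
  Position 8 ('d'): repeat (last at 5), move window start to 6
  Position 8 ('d'): window [6,8] length 3
Longest substring with no repeats: "badec" with length 5

5


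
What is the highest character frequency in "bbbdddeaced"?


Input: bbbdddeaced
Character counts:
  'a': 1
  'b': 3
  'c': 1
  'd': 4
  'e': 2
Maximum frequency: 4

4


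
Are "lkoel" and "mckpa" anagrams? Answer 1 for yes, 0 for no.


Strings: "lkoel", "mckpa"
Sorted first:  ekllo
Sorted second: ackmp
Differ at position 0: 'e' vs 'a' => not anagrams

0


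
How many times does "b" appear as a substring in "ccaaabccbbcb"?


Searching for "b" in "ccaaabccbbcb"
Scanning each position:
  Position 0: "c" => no
  Position 1: "c" => no
  Position 2: "a" => no
  Position 3: "a" => no
  Position 4: "a" => no
  Position 5: "b" => MATCH
  Position 6: "c" => no
  Position 7: "c" => no
  Position 8: "b" => MATCH
  Position 9: "b" => MATCH
  Position 10: "c" => no
  Position 11: "b" => MATCH
Total occurrences: 4

4


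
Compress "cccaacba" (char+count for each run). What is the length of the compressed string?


Input: cccaacba
Runs:
  'c' x 3 => "c3"
  'a' x 2 => "a2"
  'c' x 1 => "c1"
  'b' x 1 => "b1"
  'a' x 1 => "a1"
Compressed: "c3a2c1b1a1"
Compressed length: 10

10


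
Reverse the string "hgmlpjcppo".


Input: hgmlpjcppo
Reading characters right to left:
  Position 9: 'o'
  Position 8: 'p'
  Position 7: 'p'
  Position 6: 'c'
  Position 5: 'j'
  Position 4: 'p'
  Position 3: 'l'
  Position 2: 'm'
  Position 1: 'g'
  Position 0: 'h'
Reversed: oppcjplmgh

oppcjplmgh


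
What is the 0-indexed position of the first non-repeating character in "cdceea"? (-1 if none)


Input: cdceea
Character frequencies:
  'a': 1
  'c': 2
  'd': 1
  'e': 2
Scanning left to right for freq == 1:
  Position 0 ('c'): freq=2, skip
  Position 1 ('d'): unique! => answer = 1

1


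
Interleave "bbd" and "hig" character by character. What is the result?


Interleaving "bbd" and "hig":
  Position 0: 'b' from first, 'h' from second => "bh"
  Position 1: 'b' from first, 'i' from second => "bi"
  Position 2: 'd' from first, 'g' from second => "dg"
Result: bhbidg

bhbidg


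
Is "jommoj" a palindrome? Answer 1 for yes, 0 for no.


Input: jommoj
Reversed: jommoj
  Compare pos 0 ('j') with pos 5 ('j'): match
  Compare pos 1 ('o') with pos 4 ('o'): match
  Compare pos 2 ('m') with pos 3 ('m'): match
Result: palindrome

1


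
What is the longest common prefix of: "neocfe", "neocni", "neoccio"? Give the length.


Words: neocfe, neocni, neoccio
  Position 0: all 'n' => match
  Position 1: all 'e' => match
  Position 2: all 'o' => match
  Position 3: all 'c' => match
  Position 4: ('f', 'n', 'c') => mismatch, stop
LCP = "neoc" (length 4)

4


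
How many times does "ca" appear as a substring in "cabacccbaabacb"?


Searching for "ca" in "cabacccbaabacb"
Scanning each position:
  Position 0: "ca" => MATCH
  Position 1: "ab" => no
  Position 2: "ba" => no
  Position 3: "ac" => no
  Position 4: "cc" => no
  Position 5: "cc" => no
  Position 6: "cb" => no
  Position 7: "ba" => no
  Position 8: "aa" => no
  Position 9: "ab" => no
  Position 10: "ba" => no
  Position 11: "ac" => no
  Position 12: "cb" => no
Total occurrences: 1

1


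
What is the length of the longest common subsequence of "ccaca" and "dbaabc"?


LCS of "ccaca" and "dbaabc"
DP table:
           d    b    a    a    b    c
      0    0    0    0    0    0    0
  c   0    0    0    0    0    0    1
  c   0    0    0    0    0    0    1
  a   0    0    0    1    1    1    1
  c   0    0    0    1    1    1    2
  a   0    0    0    1    2    2    2
LCS length = dp[5][6] = 2

2


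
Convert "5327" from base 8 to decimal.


Input: "5327" in base 8
Positional expansion:
  Digit '5' (value 5) x 8^3 = 2560
  Digit '3' (value 3) x 8^2 = 192
  Digit '2' (value 2) x 8^1 = 16
  Digit '7' (value 7) x 8^0 = 7
Sum = 2775

2775


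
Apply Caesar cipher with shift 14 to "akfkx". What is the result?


Caesar cipher: shift "akfkx" by 14
  'a' (pos 0) + 14 = pos 14 = 'o'
  'k' (pos 10) + 14 = pos 24 = 'y'
  'f' (pos 5) + 14 = pos 19 = 't'
  'k' (pos 10) + 14 = pos 24 = 'y'
  'x' (pos 23) + 14 = pos 11 = 'l'
Result: oytyl

oytyl


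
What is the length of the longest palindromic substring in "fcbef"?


Input: "fcbef"
Checking substrings for palindromes:
  No multi-char palindromic substrings found
Longest palindromic substring: "f" with length 1

1


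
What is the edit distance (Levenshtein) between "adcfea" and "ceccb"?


Computing edit distance: "adcfea" -> "ceccb"
DP table:
           c    e    c    c    b
      0    1    2    3    4    5
  a   1    1    2    3    4    5
  d   2    2    2    3    4    5
  c   3    2    3    2    3    4
  f   4    3    3    3    3    4
  e   5    4    3    4    4    4
  a   6    5    4    4    5    5
Edit distance = dp[6][5] = 5

5


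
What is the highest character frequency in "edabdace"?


Input: edabdace
Character counts:
  'a': 2
  'b': 1
  'c': 1
  'd': 2
  'e': 2
Maximum frequency: 2

2


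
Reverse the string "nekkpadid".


Input: nekkpadid
Reading characters right to left:
  Position 8: 'd'
  Position 7: 'i'
  Position 6: 'd'
  Position 5: 'a'
  Position 4: 'p'
  Position 3: 'k'
  Position 2: 'k'
  Position 1: 'e'
  Position 0: 'n'
Reversed: didapkken

didapkken


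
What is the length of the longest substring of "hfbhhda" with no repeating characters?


Input: "hfbhhda"
Sliding window (track last position of each char):
  Position 0 ('h'): window [0,0] length 1 -- new best
  Position 1 ('f'): window [0,1] length 2 -- new best
  Position 2 ('b'): window [0,2] length 3 -- new best
  Position 3 ('h'): repeat (last at 0), move window start to 1
  Position 3 ('h'): window [1,3] length 3
  Position 4 ('h'): repeat (last at 3), move window start to 4
  Position 4 ('h'): window [4,4] length 1
  Position 5 ('d'): window [4,5] length 2
  Position 6 ('a'): window [4,6] length 3
Longest substring with no repeats: "hfb" with length 3

3


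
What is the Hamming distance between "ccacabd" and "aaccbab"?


Comparing "ccacabd" and "aaccbab" position by position:
  Position 0: 'c' vs 'a' => differ
  Position 1: 'c' vs 'a' => differ
  Position 2: 'a' vs 'c' => differ
  Position 3: 'c' vs 'c' => same
  Position 4: 'a' vs 'b' => differ
  Position 5: 'b' vs 'a' => differ
  Position 6: 'd' vs 'b' => differ
Total differences (Hamming distance): 6

6


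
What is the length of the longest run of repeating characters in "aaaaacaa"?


Input: "aaaaacaa"
Scanning for longest run:
  Position 1 ('a'): continues run of 'a', length=2
  Position 2 ('a'): continues run of 'a', length=3
  Position 3 ('a'): continues run of 'a', length=4
  Position 4 ('a'): continues run of 'a', length=5
  Position 5 ('c'): new char, reset run to 1
  Position 6 ('a'): new char, reset run to 1
  Position 7 ('a'): continues run of 'a', length=2
Longest run: 'a' with length 5

5


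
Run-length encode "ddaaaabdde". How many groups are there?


Input: ddaaaabdde
Scanning for consecutive runs:
  Group 1: 'd' x 2 (positions 0-1)
  Group 2: 'a' x 4 (positions 2-5)
  Group 3: 'b' x 1 (positions 6-6)
  Group 4: 'd' x 2 (positions 7-8)
  Group 5: 'e' x 1 (positions 9-9)
Total groups: 5

5


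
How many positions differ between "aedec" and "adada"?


Comparing "aedec" and "adada" position by position:
  Position 0: 'a' vs 'a' => same
  Position 1: 'e' vs 'd' => DIFFER
  Position 2: 'd' vs 'a' => DIFFER
  Position 3: 'e' vs 'd' => DIFFER
  Position 4: 'c' vs 'a' => DIFFER
Positions that differ: 4

4


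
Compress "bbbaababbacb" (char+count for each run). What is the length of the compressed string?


Input: bbbaababbacb
Runs:
  'b' x 3 => "b3"
  'a' x 2 => "a2"
  'b' x 1 => "b1"
  'a' x 1 => "a1"
  'b' x 2 => "b2"
  'a' x 1 => "a1"
  'c' x 1 => "c1"
  'b' x 1 => "b1"
Compressed: "b3a2b1a1b2a1c1b1"
Compressed length: 16

16


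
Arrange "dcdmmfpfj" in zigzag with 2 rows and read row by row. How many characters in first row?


Zigzag "dcdmmfpfj" into 2 rows:
Placing characters:
  'd' => row 0
  'c' => row 1
  'd' => row 0
  'm' => row 1
  'm' => row 0
  'f' => row 1
  'p' => row 0
  'f' => row 1
  'j' => row 0
Rows:
  Row 0: "ddmpj"
  Row 1: "cmff"
First row length: 5

5


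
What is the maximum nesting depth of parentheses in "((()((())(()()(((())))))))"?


Input: "((()((())(()()(((())))))))"
Tracking depth:
  Position 0 '(': depth becomes 1
  Position 1 '(': depth becomes 2
  Position 2 '(': depth becomes 3
  Position 3 ')': depth becomes 2
  Position 4 '(': depth becomes 3
  Position 5 '(': depth becomes 4
  Position 6 '(': depth becomes 5
  Position 7 ')': depth becomes 4
  Position 8 ')': depth becomes 3
  Position 9 '(': depth becomes 4
  Position 10 '(': depth becomes 5
  Position 11 ')': depth becomes 4
  Position 12 '(': depth becomes 5
  Position 13 ')': depth becomes 4
  Position 14 '(': depth becomes 5
  Position 15 '(': depth becomes 6
  Position 16 '(': depth becomes 7
  Position 17 '(': depth becomes 8
  Position 18 ')': depth becomes 7
  Position 19 ')': depth becomes 6
  Position 20 ')': depth becomes 5
  Position 21 ')': depth becomes 4
  Position 22 ')': depth becomes 3
  Position 23 ')': depth becomes 2
  Position 24 ')': depth becomes 1
  Position 25 ')': depth becomes 0
Maximum depth reached: 8

8


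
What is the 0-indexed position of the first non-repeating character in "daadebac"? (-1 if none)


Input: daadebac
Character frequencies:
  'a': 3
  'b': 1
  'c': 1
  'd': 2
  'e': 1
Scanning left to right for freq == 1:
  Position 0 ('d'): freq=2, skip
  Position 1 ('a'): freq=3, skip
  Position 2 ('a'): freq=3, skip
  Position 3 ('d'): freq=2, skip
  Position 4 ('e'): unique! => answer = 4

4


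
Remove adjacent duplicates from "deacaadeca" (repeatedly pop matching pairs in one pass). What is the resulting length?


Input: deacaadeca
Stack-based adjacent duplicate removal:
  Read 'd': push. Stack: d
  Read 'e': push. Stack: de
  Read 'a': push. Stack: dea
  Read 'c': push. Stack: deac
  Read 'a': push. Stack: deaca
  Read 'a': matches stack top 'a' => pop. Stack: deac
  Read 'd': push. Stack: deacd
  Read 'e': push. Stack: deacde
  Read 'c': push. Stack: deacdec
  Read 'a': push. Stack: deacdeca
Final stack: "deacdeca" (length 8)

8


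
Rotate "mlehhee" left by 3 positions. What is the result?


Input: "mlehhee", rotate left by 3
First 3 characters: "mle"
Remaining characters: "hhee"
Concatenate remaining + first: "hhee" + "mle" = "hheemle"

hheemle


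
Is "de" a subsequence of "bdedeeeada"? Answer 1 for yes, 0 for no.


Check if "de" is a subsequence of "bdedeeeada"
Greedy scan:
  Position 0 ('b'): no match needed
  Position 1 ('d'): matches sub[0] = 'd'
  Position 2 ('e'): matches sub[1] = 'e'
  Position 3 ('d'): no match needed
  Position 4 ('e'): no match needed
  Position 5 ('e'): no match needed
  Position 6 ('e'): no match needed
  Position 7 ('a'): no match needed
  Position 8 ('d'): no match needed
  Position 9 ('a'): no match needed
All 2 characters matched => is a subsequence

1


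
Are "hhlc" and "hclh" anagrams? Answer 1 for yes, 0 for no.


Strings: "hhlc", "hclh"
Sorted first:  chhl
Sorted second: chhl
Sorted forms match => anagrams

1


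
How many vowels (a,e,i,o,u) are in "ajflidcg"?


Input: ajflidcg
Checking each character:
  'a' at position 0: vowel (running total: 1)
  'j' at position 1: consonant
  'f' at position 2: consonant
  'l' at position 3: consonant
  'i' at position 4: vowel (running total: 2)
  'd' at position 5: consonant
  'c' at position 6: consonant
  'g' at position 7: consonant
Total vowels: 2

2


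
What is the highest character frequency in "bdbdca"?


Input: bdbdca
Character counts:
  'a': 1
  'b': 2
  'c': 1
  'd': 2
Maximum frequency: 2

2


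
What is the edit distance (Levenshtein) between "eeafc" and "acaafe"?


Computing edit distance: "eeafc" -> "acaafe"
DP table:
           a    c    a    a    f    e
      0    1    2    3    4    5    6
  e   1    1    2    3    4    5    5
  e   2    2    2    3    4    5    5
  a   3    2    3    2    3    4    5
  f   4    3    3    3    3    3    4
  c   5    4    3    4    4    4    4
Edit distance = dp[5][6] = 4

4


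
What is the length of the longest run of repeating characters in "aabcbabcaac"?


Input: "aabcbabcaac"
Scanning for longest run:
  Position 1 ('a'): continues run of 'a', length=2
  Position 2 ('b'): new char, reset run to 1
  Position 3 ('c'): new char, reset run to 1
  Position 4 ('b'): new char, reset run to 1
  Position 5 ('a'): new char, reset run to 1
  Position 6 ('b'): new char, reset run to 1
  Position 7 ('c'): new char, reset run to 1
  Position 8 ('a'): new char, reset run to 1
  Position 9 ('a'): continues run of 'a', length=2
  Position 10 ('c'): new char, reset run to 1
Longest run: 'a' with length 2

2
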